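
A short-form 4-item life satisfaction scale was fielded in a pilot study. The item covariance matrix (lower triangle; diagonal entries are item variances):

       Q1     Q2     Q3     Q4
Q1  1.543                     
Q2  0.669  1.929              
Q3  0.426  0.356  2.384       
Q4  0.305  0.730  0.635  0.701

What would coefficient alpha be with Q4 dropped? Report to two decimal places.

Remaining items: Q1, Q2, Q3 (k = 3).
ΣVar(i) = 1.543 + 1.929 + 2.384 = 5.856
σ²_total = 5.856 + 2 × 1.451 = 8.758
α (item deleted) = (3/2)·(1 − 5.856/8.758) = 0.50

α = 0.50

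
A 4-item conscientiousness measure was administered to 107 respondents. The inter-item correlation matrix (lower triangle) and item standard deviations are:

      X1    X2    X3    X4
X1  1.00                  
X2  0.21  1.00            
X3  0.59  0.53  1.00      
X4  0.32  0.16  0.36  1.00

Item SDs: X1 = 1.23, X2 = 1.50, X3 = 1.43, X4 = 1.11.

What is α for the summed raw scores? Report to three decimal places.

α = 0.695

Σσ²ᵢ = 1.23² + 1.50² + 1.43² + 1.11² = 7.0399
Covariances σ_ij = r_ij · s_i · s_j:
  σ(X1,X2) = 0.21 × 1.23 × 1.50 = 0.3874
  σ(X1,X3) = 0.59 × 1.23 × 1.43 = 1.0378
  σ(X1,X4) = 0.32 × 1.23 × 1.11 = 0.4369
  σ(X2,X3) = 0.53 × 1.50 × 1.43 = 1.1368
  σ(X2,X4) = 0.16 × 1.50 × 1.11 = 0.2664
  σ(X3,X4) = 0.36 × 1.43 × 1.11 = 0.5714
σ²_T = Σσ²ᵢ + 2·Σσ_ij = 7.0399 + 2 × 3.8367 = 14.7133
α = (4/3)·(1 − 7.0399/14.7133) = 0.695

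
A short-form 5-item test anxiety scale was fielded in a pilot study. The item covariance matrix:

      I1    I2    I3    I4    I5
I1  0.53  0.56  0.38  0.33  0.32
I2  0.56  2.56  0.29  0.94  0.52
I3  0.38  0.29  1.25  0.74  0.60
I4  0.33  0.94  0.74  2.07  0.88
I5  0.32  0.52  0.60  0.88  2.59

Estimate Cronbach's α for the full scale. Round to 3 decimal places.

ΣVar(i) = 0.53 + 2.56 + 1.25 + 2.07 + 2.59 = 9.00
Sum of off-diagonal covariances = 5.56
total variance = 9.00 + 2 × 5.56 = 20.12
α = (k/(k−1))·(1 − ΣVar(i)/total variance) = (5/4)·(1 − 9.00/20.12) = 0.691

α = 0.691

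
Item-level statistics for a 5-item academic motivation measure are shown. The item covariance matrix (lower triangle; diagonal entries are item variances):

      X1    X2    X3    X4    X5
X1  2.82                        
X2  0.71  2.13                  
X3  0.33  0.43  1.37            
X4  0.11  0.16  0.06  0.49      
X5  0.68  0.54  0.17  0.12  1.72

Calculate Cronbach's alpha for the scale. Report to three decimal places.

Σσ²ᵢ = 2.82 + 2.13 + 1.37 + 0.49 + 1.72 = 8.53
Sum of off-diagonal covariances = 3.31
σ²_T = 8.53 + 2 × 3.31 = 15.15
α = (k/(k−1))·(1 − Σσ²ᵢ/σ²_T) = (5/4)·(1 − 8.53/15.15) = 0.546

α = 0.546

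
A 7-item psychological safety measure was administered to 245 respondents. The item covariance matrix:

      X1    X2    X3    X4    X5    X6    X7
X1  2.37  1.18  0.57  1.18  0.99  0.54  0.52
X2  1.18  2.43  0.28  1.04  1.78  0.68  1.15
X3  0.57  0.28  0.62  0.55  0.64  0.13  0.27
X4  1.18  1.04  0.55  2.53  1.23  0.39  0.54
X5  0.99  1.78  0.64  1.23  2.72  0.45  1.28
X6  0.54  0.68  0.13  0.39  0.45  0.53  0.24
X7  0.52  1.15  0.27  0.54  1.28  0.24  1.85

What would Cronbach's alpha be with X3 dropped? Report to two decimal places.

Remaining items: X1, X2, X4, X5, X6, X7 (k = 6).
sum of item variances = 2.37 + 2.43 + 2.53 + 2.72 + 0.53 + 1.85 = 12.43
σ²_total = 12.43 + 2 × 13.19 = 38.81
α (item deleted) = (6/5)·(1 − 12.43/38.81) = 0.82

Cronbach's alpha = 0.82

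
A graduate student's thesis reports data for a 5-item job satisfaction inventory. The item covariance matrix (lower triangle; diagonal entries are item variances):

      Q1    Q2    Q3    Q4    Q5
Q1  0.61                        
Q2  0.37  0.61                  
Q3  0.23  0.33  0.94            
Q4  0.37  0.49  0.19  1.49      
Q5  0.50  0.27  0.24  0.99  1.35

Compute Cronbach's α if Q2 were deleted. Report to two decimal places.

α = 0.71

Remaining items: Q1, Q3, Q4, Q5 (k = 4).
Σσ²ᵢ = 0.61 + 0.94 + 1.49 + 1.35 = 4.39
Var(T) = 4.39 + 2 × 2.52 = 9.43
α (item deleted) = (4/3)·(1 − 4.39/9.43) = 0.71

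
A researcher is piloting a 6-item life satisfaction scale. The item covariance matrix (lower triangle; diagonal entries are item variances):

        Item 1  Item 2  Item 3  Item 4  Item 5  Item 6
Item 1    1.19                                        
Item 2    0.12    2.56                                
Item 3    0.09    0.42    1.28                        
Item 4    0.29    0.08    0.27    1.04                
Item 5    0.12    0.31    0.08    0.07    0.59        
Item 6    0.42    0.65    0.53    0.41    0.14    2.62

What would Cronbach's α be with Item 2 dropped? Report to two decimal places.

Remaining items: Item 1, Item 3, Item 4, Item 5, Item 6 (k = 5).
sum of item variances = 1.19 + 1.28 + 1.04 + 0.59 + 2.62 = 6.72
σ²_total = 6.72 + 2 × 2.42 = 11.56
α (item deleted) = (5/4)·(1 − 6.72/11.56) = 0.52

Cronbach's α = 0.52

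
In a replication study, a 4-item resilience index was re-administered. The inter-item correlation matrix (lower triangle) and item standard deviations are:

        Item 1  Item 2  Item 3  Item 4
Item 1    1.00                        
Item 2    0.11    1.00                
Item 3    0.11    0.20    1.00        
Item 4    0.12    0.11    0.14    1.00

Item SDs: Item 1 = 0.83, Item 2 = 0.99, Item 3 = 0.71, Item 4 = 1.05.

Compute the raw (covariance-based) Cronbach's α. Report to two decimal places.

α = 0.37

Σσ²ᵢ = 0.83² + 0.99² + 0.71² + 1.05² = 3.2756
Covariances σ_ij = r_ij · s_i · s_j:
  σ(Item 1,Item 2) = 0.11 × 0.83 × 0.99 = 0.0904
  σ(Item 1,Item 3) = 0.11 × 0.83 × 0.71 = 0.0648
  σ(Item 1,Item 4) = 0.12 × 0.83 × 1.05 = 0.1046
  σ(Item 2,Item 3) = 0.20 × 0.99 × 0.71 = 0.1406
  σ(Item 2,Item 4) = 0.11 × 0.99 × 1.05 = 0.1143
  σ(Item 3,Item 4) = 0.14 × 0.71 × 1.05 = 0.1044
σ²_T = Σσ²ᵢ + 2·Σσ_ij = 3.2756 + 2 × 0.6191 = 4.5138
α = (4/3)·(1 − 3.2756/4.5138) = 0.37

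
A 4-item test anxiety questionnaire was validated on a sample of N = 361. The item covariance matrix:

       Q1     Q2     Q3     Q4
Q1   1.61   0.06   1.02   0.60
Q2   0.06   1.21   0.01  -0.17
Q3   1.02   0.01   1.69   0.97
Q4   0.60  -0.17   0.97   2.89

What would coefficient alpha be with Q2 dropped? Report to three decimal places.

Remaining items: Q1, Q3, Q4 (k = 3).
Σσᵢ² = 1.61 + 1.69 + 2.89 = 6.19
Var(T) = 6.19 + 2 × 2.59 = 11.37
α (item deleted) = (3/2)·(1 − 6.19/11.37) = 0.683

coefficient alpha = 0.683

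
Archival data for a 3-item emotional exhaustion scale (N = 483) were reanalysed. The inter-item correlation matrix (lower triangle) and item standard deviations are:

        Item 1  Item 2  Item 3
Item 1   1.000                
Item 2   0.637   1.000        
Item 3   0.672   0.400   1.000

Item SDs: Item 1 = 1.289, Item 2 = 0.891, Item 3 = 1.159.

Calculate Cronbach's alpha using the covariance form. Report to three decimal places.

Σσ²ᵢ = 1.289² + 0.891² + 1.159² = 3.7987
Covariances σ_ij = r_ij · s_i · s_j:
  σ(Item 1,Item 2) = 0.637 × 1.289 × 0.891 = 0.7316
  σ(Item 1,Item 3) = 0.672 × 1.289 × 1.159 = 1.0039
  σ(Item 2,Item 3) = 0.400 × 0.891 × 1.159 = 0.4131
σ²_T = Σσ²ᵢ + 2·Σσ_ij = 3.7987 + 2 × 2.1486 = 8.0959
α = (3/2)·(1 − 3.7987/8.0959) = 0.796

α = 0.796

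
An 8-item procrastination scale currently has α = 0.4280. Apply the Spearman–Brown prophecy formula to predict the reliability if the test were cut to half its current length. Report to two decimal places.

predicted reliability = 0.27

Length factor m = 1/2
α' = m·α / (1 − (1−m)·α)
   = 1/2 × 0.4280 / (1 − (1 − 1/2) × 0.4280)
   = 0.2140 / 0.7860 = 0.27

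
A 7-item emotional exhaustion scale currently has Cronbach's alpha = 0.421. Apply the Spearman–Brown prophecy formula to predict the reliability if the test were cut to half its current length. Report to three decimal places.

predicted reliability = 0.267

Length factor m = 1/2
α' = m·α / (1 − (1−m)·α)
   = 1/2 × 0.421 / (1 − (1 − 1/2) × 0.421)
   = 0.2105 / 0.7895 = 0.267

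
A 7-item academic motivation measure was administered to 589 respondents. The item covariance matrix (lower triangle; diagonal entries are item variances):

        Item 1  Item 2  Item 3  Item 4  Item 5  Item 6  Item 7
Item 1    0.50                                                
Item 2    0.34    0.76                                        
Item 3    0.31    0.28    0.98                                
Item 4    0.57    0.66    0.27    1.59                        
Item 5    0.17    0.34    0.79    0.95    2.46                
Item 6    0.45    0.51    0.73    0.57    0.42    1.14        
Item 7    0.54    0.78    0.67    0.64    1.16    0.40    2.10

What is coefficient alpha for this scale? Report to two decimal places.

ΣVar(i) = 0.50 + 0.76 + 0.98 + 1.59 + 2.46 + 1.14 + 2.10 = 9.53
Sum of off-diagonal covariances = 11.55
Var(T) = 9.53 + 2 × 11.55 = 32.63
α = (k/(k−1))·(1 − ΣVar(i)/Var(T)) = (7/6)·(1 − 9.53/32.63) = 0.83

α = 0.83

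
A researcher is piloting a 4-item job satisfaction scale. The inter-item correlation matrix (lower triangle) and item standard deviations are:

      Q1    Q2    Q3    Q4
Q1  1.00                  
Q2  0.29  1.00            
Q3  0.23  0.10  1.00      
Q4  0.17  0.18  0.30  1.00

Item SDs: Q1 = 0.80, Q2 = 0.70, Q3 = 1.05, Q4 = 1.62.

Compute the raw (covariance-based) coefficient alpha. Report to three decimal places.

Σσ²ᵢ = 0.80² + 0.70² + 1.05² + 1.62² = 4.8569
Covariances σ_ij = r_ij · s_i · s_j:
  σ(Q1,Q2) = 0.29 × 0.80 × 0.70 = 0.1624
  σ(Q1,Q3) = 0.23 × 0.80 × 1.05 = 0.1932
  σ(Q1,Q4) = 0.17 × 0.80 × 1.62 = 0.2203
  σ(Q2,Q3) = 0.10 × 0.70 × 1.05 = 0.0735
  σ(Q2,Q4) = 0.18 × 0.70 × 1.62 = 0.2041
  σ(Q3,Q4) = 0.30 × 1.05 × 1.62 = 0.5103
σ²_T = Σσ²ᵢ + 2·Σσ_ij = 4.8569 + 2 × 1.3638 = 7.5845
α = (4/3)·(1 − 4.8569/7.5845) = 0.480

α = 0.480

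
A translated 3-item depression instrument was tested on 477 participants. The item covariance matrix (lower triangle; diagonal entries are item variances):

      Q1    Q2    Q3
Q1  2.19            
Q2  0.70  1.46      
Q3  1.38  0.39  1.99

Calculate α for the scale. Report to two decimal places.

sum of item variances = 2.19 + 1.46 + 1.99 = 5.64
Sum of the distinct covariances = 2.47
σ²_T = 5.64 + 2 × 2.47 = 10.58
α = (k/(k−1))·(1 − sum of item variances/σ²_T) = (3/2)·(1 − 5.64/10.58) = 0.70

α = 0.70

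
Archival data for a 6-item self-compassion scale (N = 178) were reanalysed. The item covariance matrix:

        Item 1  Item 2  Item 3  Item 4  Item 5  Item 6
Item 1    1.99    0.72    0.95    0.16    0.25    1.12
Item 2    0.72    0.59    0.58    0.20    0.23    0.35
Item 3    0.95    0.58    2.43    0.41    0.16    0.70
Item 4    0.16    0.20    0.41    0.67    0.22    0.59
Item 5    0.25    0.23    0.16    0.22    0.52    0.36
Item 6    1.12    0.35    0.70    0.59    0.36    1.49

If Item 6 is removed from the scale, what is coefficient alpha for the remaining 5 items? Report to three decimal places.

α = 0.695

Remaining items: Item 1, Item 2, Item 3, Item 4, Item 5 (k = 5).
ΣVar(i) = 1.99 + 0.59 + 2.43 + 0.67 + 0.52 = 6.20
σ²_total = 6.20 + 2 × 3.88 = 13.96
α (item deleted) = (5/4)·(1 − 6.20/13.96) = 0.695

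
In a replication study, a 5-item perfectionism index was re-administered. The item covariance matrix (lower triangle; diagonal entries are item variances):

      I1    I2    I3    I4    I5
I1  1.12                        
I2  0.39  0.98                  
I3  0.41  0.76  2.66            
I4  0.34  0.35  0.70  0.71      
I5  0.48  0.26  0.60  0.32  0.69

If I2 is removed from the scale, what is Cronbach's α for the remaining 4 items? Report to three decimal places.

Remaining items: I1, I3, I4, I5 (k = 4).
ΣVar(i) = 1.12 + 2.66 + 0.71 + 0.69 = 5.18
Var(T) = 5.18 + 2 × 2.85 = 10.88
α (item deleted) = (4/3)·(1 − 5.18/10.88) = 0.699

Cronbach's α = 0.699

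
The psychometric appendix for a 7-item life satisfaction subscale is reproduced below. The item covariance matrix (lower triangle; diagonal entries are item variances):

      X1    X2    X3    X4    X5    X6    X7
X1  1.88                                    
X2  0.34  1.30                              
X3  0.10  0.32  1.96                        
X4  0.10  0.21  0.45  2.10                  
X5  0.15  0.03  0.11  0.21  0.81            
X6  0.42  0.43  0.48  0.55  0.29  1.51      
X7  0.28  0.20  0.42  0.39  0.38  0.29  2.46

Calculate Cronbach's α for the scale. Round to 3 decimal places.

Cronbach's α = 0.590

Σσᵢ² = 1.88 + 1.30 + 1.96 + 2.10 + 0.81 + 1.51 + 2.46 = 12.02
Σ_{i<j} σ_ij = 6.15
σ²_total = 12.02 + 2 × 6.15 = 24.32
α = (k/(k−1))·(1 − Σσᵢ²/σ²_total) = (7/6)·(1 − 12.02/24.32) = 0.590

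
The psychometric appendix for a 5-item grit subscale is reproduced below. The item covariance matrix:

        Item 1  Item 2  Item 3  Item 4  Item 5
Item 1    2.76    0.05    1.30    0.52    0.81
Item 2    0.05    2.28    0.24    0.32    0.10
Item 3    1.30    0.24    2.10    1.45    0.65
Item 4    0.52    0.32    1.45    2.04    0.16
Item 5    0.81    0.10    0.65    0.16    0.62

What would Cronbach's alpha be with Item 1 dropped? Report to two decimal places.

Remaining items: Item 2, Item 3, Item 4, Item 5 (k = 4).
Σσᵢ² = 2.28 + 2.10 + 2.04 + 0.62 = 7.04
σ²_T = 7.04 + 2 × 2.92 = 12.88
α (item deleted) = (4/3)·(1 − 7.04/12.88) = 0.60

Cronbach's alpha = 0.60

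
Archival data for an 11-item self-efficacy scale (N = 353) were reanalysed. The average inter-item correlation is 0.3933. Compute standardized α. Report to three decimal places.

Standardized α = k·r̄ / (1 + (k−1)·r̄) = 11 × 0.3933 / (1 + 10 × 0.3933)
  = 4.3263 / 4.9330 = 0.877

standardized α = 0.877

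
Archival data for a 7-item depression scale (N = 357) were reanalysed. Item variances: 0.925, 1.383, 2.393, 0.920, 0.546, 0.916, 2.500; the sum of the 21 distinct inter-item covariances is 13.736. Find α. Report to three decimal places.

ΣVar(i) = 0.925 + 1.383 + 2.393 + 0.920 + 0.546 + 0.916 + 2.500 = 9.583
Sum of distinct covariances = 13.736
σ²_T = ΣVar(i) + 2·Σcov = 9.583 + 2 × 13.736 = 37.055
α = (7/6)·(1 − 9.583/37.055) = 0.865

α = 0.865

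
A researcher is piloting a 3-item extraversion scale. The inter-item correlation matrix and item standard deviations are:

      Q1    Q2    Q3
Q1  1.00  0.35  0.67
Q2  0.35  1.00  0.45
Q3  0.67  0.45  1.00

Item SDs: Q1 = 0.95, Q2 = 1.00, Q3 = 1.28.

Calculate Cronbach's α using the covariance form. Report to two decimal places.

Cronbach's α = 0.74

Σσ²ᵢ = 0.95² + 1.00² + 1.28² = 3.5409
Covariances σ_ij = r_ij · s_i · s_j:
  σ(Q1,Q2) = 0.35 × 0.95 × 1.00 = 0.3325
  σ(Q1,Q3) = 0.67 × 0.95 × 1.28 = 0.8147
  σ(Q2,Q3) = 0.45 × 1.00 × 1.28 = 0.5760
σ²_T = Σσ²ᵢ + 2·Σσ_ij = 3.5409 + 2 × 1.7232 = 6.9873
α = (3/2)·(1 − 3.5409/6.9873) = 0.74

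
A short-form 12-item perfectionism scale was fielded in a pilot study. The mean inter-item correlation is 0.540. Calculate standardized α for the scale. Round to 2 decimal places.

Standardized α = k·r̄ / (1 + (k−1)·r̄) = 12 × 0.540 / (1 + 11 × 0.540)
  = 6.4800 / 6.9400 = 0.93

standardized α = 0.93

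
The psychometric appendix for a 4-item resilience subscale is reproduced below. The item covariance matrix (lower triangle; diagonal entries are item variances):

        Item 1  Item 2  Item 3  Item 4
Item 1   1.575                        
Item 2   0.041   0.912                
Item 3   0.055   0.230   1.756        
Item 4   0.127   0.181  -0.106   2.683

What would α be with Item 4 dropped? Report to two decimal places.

Remaining items: Item 1, Item 2, Item 3 (k = 3).
ΣVar(i) = 1.575 + 0.912 + 1.756 = 4.243
σ²_total = 4.243 + 2 × 0.326 = 4.895
α (item deleted) = (3/2)·(1 − 4.243/4.895) = 0.20

α = 0.20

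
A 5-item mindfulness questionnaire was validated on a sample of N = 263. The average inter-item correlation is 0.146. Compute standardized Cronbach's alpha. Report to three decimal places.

standardized Cronbach's alpha = 0.461

Standardized α = k·r̄ / (1 + (k−1)·r̄) = 5 × 0.146 / (1 + 4 × 0.146)
  = 0.7300 / 1.5840 = 0.461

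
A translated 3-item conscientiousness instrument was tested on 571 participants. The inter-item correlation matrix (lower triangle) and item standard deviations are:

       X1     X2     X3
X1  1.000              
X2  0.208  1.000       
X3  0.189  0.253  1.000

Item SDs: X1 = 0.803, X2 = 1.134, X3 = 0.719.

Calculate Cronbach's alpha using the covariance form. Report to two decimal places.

Cronbach's alpha = 0.44

Σσ²ᵢ = 0.803² + 1.134² + 0.719² = 2.4477
Covariances σ_ij = r_ij · s_i · s_j:
  σ(X1,X2) = 0.208 × 0.803 × 1.134 = 0.1894
  σ(X1,X3) = 0.189 × 0.803 × 0.719 = 0.1091
  σ(X2,X3) = 0.253 × 1.134 × 0.719 = 0.2063
σ²_T = Σσ²ᵢ + 2·Σσ_ij = 2.4477 + 2 × 0.5048 = 3.4573
α = (3/2)·(1 − 2.4477/3.4573) = 0.44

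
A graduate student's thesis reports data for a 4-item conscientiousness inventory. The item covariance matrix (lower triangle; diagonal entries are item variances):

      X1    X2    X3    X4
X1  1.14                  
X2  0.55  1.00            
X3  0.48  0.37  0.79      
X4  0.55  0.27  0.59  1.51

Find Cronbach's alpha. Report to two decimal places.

sum of item variances = 1.14 + 1.00 + 0.79 + 1.51 = 4.44
Sum of the distinct covariances = 2.81
σ²_total = 4.44 + 2 × 2.81 = 10.06
α = (k/(k−1))·(1 − sum of item variances/σ²_total) = (4/3)·(1 − 4.44/10.06) = 0.74

Cronbach's alpha = 0.74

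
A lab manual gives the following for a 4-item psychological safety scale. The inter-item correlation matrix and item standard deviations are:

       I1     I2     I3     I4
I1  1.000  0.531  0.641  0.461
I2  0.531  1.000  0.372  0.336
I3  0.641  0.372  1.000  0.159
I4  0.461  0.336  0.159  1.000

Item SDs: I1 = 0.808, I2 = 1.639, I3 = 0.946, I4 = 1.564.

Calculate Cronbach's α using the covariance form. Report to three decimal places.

Σσ²ᵢ = 0.808² + 1.639² + 0.946² + 1.564² = 6.6802
Covariances σ_ij = r_ij · s_i · s_j:
  σ(I1,I2) = 0.531 × 0.808 × 1.639 = 0.7032
  σ(I1,I3) = 0.641 × 0.808 × 0.946 = 0.4900
  σ(I1,I4) = 0.461 × 0.808 × 1.564 = 0.5826
  σ(I2,I3) = 0.372 × 1.639 × 0.946 = 0.5768
  σ(I2,I4) = 0.336 × 1.639 × 1.564 = 0.8613
  σ(I3,I4) = 0.159 × 0.946 × 1.564 = 0.2352
σ²_T = Σσ²ᵢ + 2·Σσ_ij = 6.6802 + 2 × 3.4491 = 13.5784
α = (4/3)·(1 − 6.6802/13.5784) = 0.677

α = 0.677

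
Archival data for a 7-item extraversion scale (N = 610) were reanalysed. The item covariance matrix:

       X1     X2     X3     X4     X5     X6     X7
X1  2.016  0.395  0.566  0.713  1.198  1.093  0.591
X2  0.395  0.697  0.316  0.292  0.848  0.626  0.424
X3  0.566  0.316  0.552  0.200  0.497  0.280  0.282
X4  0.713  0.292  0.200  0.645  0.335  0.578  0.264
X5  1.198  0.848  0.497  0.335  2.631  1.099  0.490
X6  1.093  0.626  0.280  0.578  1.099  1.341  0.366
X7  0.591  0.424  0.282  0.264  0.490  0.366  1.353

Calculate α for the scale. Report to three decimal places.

ΣVar(i) = 2.016 + 0.697 + 0.552 + 0.645 + 2.631 + 1.341 + 1.353 = 9.235
Sum of the distinct covariances = 11.453
σ²_T = 9.235 + 2 × 11.453 = 32.141
α = (k/(k−1))·(1 − ΣVar(i)/σ²_T) = (7/6)·(1 − 9.235/32.141) = 0.831

α = 0.831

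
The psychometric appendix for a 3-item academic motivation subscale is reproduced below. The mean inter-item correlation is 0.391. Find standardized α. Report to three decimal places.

α = 0.658

Standardized α = k·r̄ / (1 + (k−1)·r̄) = 3 × 0.391 / (1 + 2 × 0.391)
  = 1.1730 / 1.7820 = 0.658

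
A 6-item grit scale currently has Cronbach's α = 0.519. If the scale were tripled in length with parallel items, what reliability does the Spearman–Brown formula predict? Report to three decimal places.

Length factor m = 3
α' = m·α / (1 + (m−1)·α)
   = 3 × 0.519 / (1 + (3 − 1) × 0.519)
   = 1.5570 / 2.0380 = 0.764

predicted reliability = 0.764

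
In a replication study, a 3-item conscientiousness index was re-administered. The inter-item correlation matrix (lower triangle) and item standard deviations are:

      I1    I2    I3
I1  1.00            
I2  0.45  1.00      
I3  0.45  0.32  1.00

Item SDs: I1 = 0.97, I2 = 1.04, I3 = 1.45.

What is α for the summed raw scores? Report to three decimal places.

Σσ²ᵢ = 0.97² + 1.04² + 1.45² = 4.1250
Covariances σ_ij = r_ij · s_i · s_j:
  σ(I1,I2) = 0.45 × 0.97 × 1.04 = 0.4540
  σ(I1,I3) = 0.45 × 0.97 × 1.45 = 0.6329
  σ(I2,I3) = 0.32 × 1.04 × 1.45 = 0.4826
σ²_T = Σσ²ᵢ + 2·Σσ_ij = 4.1250 + 2 × 1.5695 = 7.2640
α = (3/2)·(1 − 4.1250/7.2640) = 0.648

α = 0.648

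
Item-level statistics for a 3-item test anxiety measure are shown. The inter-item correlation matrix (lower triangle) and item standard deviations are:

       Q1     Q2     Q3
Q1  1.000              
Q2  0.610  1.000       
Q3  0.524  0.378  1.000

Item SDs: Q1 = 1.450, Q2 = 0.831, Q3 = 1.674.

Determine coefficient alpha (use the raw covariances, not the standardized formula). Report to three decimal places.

α = 0.713

Σσ²ᵢ = 1.450² + 0.831² + 1.674² = 5.5953
Covariances σ_ij = r_ij · s_i · s_j:
  σ(Q1,Q2) = 0.610 × 1.450 × 0.831 = 0.7350
  σ(Q1,Q3) = 0.524 × 1.450 × 1.674 = 1.2719
  σ(Q2,Q3) = 0.378 × 0.831 × 1.674 = 0.5258
σ²_T = Σσ²ᵢ + 2·Σσ_ij = 5.5953 + 2 × 2.5327 = 10.6607
α = (3/2)·(1 − 5.5953/10.6607) = 0.713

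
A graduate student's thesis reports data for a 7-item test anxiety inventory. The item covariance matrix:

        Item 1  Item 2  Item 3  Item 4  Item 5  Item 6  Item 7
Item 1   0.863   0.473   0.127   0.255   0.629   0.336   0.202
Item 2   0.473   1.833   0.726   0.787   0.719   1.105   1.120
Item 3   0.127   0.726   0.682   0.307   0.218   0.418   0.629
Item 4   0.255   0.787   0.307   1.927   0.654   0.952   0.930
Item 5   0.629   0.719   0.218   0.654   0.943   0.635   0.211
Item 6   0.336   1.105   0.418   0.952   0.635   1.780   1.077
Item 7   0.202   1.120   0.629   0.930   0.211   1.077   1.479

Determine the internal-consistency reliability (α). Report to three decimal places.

ΣVar(i) = 0.863 + 1.833 + 0.682 + 1.927 + 0.943 + 1.780 + 1.479 = 9.507
Sum of off-diagonal covariances = 12.510
total variance = 9.507 + 2 × 12.510 = 34.527
α = (k/(k−1))·(1 − ΣVar(i)/total variance) = (7/6)·(1 − 9.507/34.527) = 0.845

α = 0.845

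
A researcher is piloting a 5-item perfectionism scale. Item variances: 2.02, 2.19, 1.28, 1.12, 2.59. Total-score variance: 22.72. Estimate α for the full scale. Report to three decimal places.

α = 0.744

ΣVar(i) = 2.02 + 2.19 + 1.28 + 1.12 + 2.59 = 9.20
α = (k/(k−1))·(1 − ΣVar(i)/total variance) = (5/4)·(1 − 9.20/22.72) = 0.744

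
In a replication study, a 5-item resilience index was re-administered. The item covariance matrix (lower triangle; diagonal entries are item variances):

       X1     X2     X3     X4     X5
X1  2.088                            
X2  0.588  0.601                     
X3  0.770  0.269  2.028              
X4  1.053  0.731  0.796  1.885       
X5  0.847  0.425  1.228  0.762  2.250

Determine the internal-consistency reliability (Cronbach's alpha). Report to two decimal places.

Σσᵢ² = 2.088 + 0.601 + 2.028 + 1.885 + 2.250 = 8.852
Sum of the distinct covariances = 7.469
total variance = 8.852 + 2 × 7.469 = 23.790
α = (k/(k−1))·(1 − Σσᵢ²/total variance) = (5/4)·(1 − 8.852/23.790) = 0.78

Cronbach's alpha = 0.78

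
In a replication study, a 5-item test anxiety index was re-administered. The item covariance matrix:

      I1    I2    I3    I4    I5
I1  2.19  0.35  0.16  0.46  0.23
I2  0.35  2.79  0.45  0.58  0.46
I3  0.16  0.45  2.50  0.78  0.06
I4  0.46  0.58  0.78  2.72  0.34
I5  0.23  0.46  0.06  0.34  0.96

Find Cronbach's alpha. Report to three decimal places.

sum of item variances = 2.19 + 2.79 + 2.50 + 2.72 + 0.96 = 11.16
Sum of off-diagonal covariances = 3.87
total variance = 11.16 + 2 × 3.87 = 18.90
α = (k/(k−1))·(1 − sum of item variances/total variance) = (5/4)·(1 − 11.16/18.90) = 0.512

Cronbach's alpha = 0.512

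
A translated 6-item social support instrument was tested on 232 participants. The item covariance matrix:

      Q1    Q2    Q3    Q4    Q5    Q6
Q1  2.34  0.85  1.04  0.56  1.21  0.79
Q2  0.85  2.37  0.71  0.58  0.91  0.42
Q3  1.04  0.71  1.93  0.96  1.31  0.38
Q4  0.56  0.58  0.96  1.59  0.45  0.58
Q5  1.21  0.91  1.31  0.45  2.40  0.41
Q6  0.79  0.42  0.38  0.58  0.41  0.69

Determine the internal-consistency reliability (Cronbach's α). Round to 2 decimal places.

α = 0.80

ΣVar(i) = 2.34 + 2.37 + 1.93 + 1.59 + 2.40 + 0.69 = 11.32
Sum of the distinct covariances = 11.16
σ²_total = 11.32 + 2 × 11.16 = 33.64
α = (k/(k−1))·(1 − ΣVar(i)/σ²_total) = (6/5)·(1 − 11.32/33.64) = 0.80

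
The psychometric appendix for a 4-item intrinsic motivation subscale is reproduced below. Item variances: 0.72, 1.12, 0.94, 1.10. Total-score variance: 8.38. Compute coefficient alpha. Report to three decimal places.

coefficient alpha = 0.716

Σσᵢ² = 0.72 + 1.12 + 0.94 + 1.10 = 3.88
α = (k/(k−1))·(1 − Σσᵢ²/total variance) = (4/3)·(1 − 3.88/8.38) = 0.716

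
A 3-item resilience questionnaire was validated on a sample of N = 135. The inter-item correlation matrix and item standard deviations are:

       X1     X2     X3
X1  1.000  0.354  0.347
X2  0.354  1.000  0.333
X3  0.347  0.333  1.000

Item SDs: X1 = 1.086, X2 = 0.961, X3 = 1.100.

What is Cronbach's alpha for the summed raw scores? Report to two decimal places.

α = 0.61

Σσ²ᵢ = 1.086² + 0.961² + 1.100² = 3.3129
Covariances σ_ij = r_ij · s_i · s_j:
  σ(X1,X2) = 0.354 × 1.086 × 0.961 = 0.3695
  σ(X1,X3) = 0.347 × 1.086 × 1.100 = 0.4145
  σ(X2,X3) = 0.333 × 0.961 × 1.100 = 0.3520
σ²_T = Σσ²ᵢ + 2·Σσ_ij = 3.3129 + 2 × 1.1360 = 5.5849
α = (3/2)·(1 − 3.3129/5.5849) = 0.61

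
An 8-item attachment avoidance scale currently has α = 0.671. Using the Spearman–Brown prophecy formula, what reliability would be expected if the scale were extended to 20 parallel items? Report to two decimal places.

Length factor m = 20/8 = 2.5000
α' = m·α / (1 + (m−1)·α)
   = 20/8 × 0.671 / (1 + (20/8 − 1) × 0.671)
   = 1.6775 / 2.0065 = 0.84

predicted reliability = 0.84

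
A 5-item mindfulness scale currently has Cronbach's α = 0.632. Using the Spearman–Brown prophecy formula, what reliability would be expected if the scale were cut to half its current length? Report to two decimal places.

Length factor m = 1/2
α' = m·α / (1 − (1−m)·α)
   = 1/2 × 0.632 / (1 − (1 − 1/2) × 0.632)
   = 0.3160 / 0.6840 = 0.46

predicted reliability = 0.46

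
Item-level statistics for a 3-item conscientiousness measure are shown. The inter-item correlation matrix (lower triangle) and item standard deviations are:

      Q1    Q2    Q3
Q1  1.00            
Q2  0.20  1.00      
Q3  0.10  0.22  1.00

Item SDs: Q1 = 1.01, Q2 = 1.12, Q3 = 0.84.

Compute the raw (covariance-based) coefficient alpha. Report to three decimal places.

α = 0.387

Σσ²ᵢ = 1.01² + 1.12² + 0.84² = 2.9801
Covariances σ_ij = r_ij · s_i · s_j:
  σ(Q1,Q2) = 0.20 × 1.01 × 1.12 = 0.2262
  σ(Q1,Q3) = 0.10 × 1.01 × 0.84 = 0.0848
  σ(Q2,Q3) = 0.22 × 1.12 × 0.84 = 0.2070
σ²_T = Σσ²ᵢ + 2·Σσ_ij = 2.9801 + 2 × 0.5180 = 4.0161
α = (3/2)·(1 − 2.9801/4.0161) = 0.387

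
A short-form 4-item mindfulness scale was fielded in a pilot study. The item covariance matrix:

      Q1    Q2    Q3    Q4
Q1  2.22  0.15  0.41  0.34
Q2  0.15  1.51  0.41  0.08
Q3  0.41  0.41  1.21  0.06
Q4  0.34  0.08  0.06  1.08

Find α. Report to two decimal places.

α = 0.43

Σσ²ᵢ = 2.22 + 1.51 + 1.21 + 1.08 = 6.02
Σ_{i<j} σ_ij = 1.45
σ²_total = 6.02 + 2 × 1.45 = 8.92
α = (k/(k−1))·(1 − Σσ²ᵢ/σ²_total) = (4/3)·(1 − 6.02/8.92) = 0.43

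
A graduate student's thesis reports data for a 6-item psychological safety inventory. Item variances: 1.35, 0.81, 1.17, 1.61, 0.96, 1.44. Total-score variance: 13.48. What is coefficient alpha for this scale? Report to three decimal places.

α = 0.547

Σσ²ᵢ = 1.35 + 0.81 + 1.17 + 1.61 + 0.96 + 1.44 = 7.34
α = (k/(k−1))·(1 − Σσ²ᵢ/σ²_T) = (6/5)·(1 − 7.34/13.48) = 0.547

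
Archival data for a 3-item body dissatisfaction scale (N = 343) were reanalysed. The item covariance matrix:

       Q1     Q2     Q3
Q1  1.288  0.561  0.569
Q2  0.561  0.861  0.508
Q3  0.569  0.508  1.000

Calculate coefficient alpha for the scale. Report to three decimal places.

α = 0.765

ΣVar(i) = 1.288 + 0.861 + 1.000 = 3.149
Σ_{i<j} σ_ij = 1.638
total variance = 3.149 + 2 × 1.638 = 6.425
α = (k/(k−1))·(1 − ΣVar(i)/total variance) = (3/2)·(1 − 3.149/6.425) = 0.765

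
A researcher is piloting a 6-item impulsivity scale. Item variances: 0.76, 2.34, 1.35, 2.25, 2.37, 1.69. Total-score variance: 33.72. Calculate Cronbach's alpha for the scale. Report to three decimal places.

sum of item variances = 0.76 + 2.34 + 1.35 + 2.25 + 2.37 + 1.69 = 10.76
α = (k/(k−1))·(1 − sum of item variances/total variance) = (6/5)·(1 − 10.76/33.72) = 0.817

α = 0.817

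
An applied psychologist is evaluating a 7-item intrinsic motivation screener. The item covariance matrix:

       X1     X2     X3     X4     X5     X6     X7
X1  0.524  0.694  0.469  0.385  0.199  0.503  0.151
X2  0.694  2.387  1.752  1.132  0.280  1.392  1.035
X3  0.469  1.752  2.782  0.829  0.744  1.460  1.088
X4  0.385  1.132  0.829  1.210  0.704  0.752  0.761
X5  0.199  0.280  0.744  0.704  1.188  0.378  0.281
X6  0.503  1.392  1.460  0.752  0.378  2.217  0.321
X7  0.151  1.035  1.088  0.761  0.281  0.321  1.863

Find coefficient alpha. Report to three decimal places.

coefficient alpha = 0.835

ΣVar(i) = 0.524 + 2.387 + 2.782 + 1.210 + 1.188 + 2.217 + 1.863 = 12.171
Sum of the distinct covariances = 15.310
total variance = 12.171 + 2 × 15.310 = 42.791
α = (k/(k−1))·(1 − ΣVar(i)/total variance) = (7/6)·(1 − 12.171/42.791) = 0.835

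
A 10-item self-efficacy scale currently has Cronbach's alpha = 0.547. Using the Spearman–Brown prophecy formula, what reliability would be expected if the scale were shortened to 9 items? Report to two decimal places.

predicted reliability = 0.52

Length factor m = 9/10 = 0.9000
α' = m·α / (1 − (1−m)·α)
   = 9/10 × 0.547 / (1 − (1 − 9/10) × 0.547)
   = 0.4923 / 0.9453 = 0.52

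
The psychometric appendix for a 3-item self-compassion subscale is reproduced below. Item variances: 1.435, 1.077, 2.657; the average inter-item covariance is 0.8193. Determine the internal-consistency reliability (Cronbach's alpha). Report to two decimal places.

Cronbach's alpha = 0.73

Σσᵢ² = 1.435 + 1.077 + 2.657 = 5.169
Sum of the 3 distinct covariances = 3 × 0.8193 = 2.4579
total variance = Σσᵢ² + 2·Σcov = 5.169 + 2 × 2.4579 = 10.0848
α = (3/2)·(1 − 5.169/10.0848) = 0.73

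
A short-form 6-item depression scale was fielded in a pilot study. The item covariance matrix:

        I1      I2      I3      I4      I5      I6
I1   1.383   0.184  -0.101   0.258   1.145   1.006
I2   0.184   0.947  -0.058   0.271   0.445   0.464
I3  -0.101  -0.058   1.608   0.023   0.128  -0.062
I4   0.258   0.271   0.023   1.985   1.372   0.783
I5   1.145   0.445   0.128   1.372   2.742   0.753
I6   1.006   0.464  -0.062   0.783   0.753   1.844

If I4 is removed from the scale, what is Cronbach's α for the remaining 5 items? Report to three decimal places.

α = 0.598

Remaining items: I1, I2, I3, I5, I6 (k = 5).
Σσ²ᵢ = 1.383 + 0.947 + 1.608 + 2.742 + 1.844 = 8.524
σ²_total = 8.524 + 2 × 3.904 = 16.332
α (item deleted) = (5/4)·(1 − 8.524/16.332) = 0.598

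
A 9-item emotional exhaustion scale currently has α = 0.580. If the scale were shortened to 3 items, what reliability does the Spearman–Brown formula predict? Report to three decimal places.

predicted reliability = 0.315

Length factor m = 3/9 = 0.3333
α' = m·α / (1 − (1−m)·α)
   = 3/9 × 0.580 / (1 − (1 − 3/9) × 0.580)
   = 0.1933 / 0.6133 = 0.315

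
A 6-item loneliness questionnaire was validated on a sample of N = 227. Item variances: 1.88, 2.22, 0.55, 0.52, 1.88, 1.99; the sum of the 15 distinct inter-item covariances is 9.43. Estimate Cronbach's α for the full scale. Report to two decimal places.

ΣVar(i) = 1.88 + 2.22 + 0.55 + 0.52 + 1.88 + 1.99 = 9.04
Sum of distinct covariances = 9.43
total variance = ΣVar(i) + 2·Σcov = 9.04 + 2 × 9.43 = 27.90
α = (6/5)·(1 − 9.04/27.90) = 0.81

α = 0.81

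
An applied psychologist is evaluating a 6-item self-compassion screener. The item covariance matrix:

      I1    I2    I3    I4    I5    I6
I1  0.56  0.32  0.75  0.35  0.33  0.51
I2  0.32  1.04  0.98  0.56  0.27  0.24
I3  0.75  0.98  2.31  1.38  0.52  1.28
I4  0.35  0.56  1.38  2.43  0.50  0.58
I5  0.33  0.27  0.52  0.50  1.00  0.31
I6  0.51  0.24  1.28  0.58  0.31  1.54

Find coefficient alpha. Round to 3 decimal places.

sum of item variances = 0.56 + 1.04 + 2.31 + 2.43 + 1.00 + 1.54 = 8.88
Σ_{i<j} σ_ij = 8.88
Var(T) = 8.88 + 2 × 8.88 = 26.64
α = (k/(k−1))·(1 − sum of item variances/Var(T)) = (6/5)·(1 − 8.88/26.64) = 0.800

α = 0.800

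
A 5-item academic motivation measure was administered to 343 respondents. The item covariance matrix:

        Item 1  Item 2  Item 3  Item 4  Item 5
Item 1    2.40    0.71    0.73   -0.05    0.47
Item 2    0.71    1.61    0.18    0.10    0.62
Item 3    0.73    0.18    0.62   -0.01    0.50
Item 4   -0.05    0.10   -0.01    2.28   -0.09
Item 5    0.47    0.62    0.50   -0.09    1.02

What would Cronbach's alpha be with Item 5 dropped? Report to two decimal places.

α = 0.43

Remaining items: Item 1, Item 2, Item 3, Item 4 (k = 4).
Σσ²ᵢ = 2.40 + 1.61 + 0.62 + 2.28 = 6.91
σ²_T = 6.91 + 2 × 1.66 = 10.23
α (item deleted) = (4/3)·(1 − 6.91/10.23) = 0.43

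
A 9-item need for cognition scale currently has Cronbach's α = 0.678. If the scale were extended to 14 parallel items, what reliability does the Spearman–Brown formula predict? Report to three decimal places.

Length factor m = 14/9 = 1.5556
α' = m·α / (1 + (m−1)·α)
   = 14/9 × 0.678 / (1 + (14/9 − 1) × 0.678)
   = 1.0547 / 1.3767 = 0.766

predicted reliability = 0.766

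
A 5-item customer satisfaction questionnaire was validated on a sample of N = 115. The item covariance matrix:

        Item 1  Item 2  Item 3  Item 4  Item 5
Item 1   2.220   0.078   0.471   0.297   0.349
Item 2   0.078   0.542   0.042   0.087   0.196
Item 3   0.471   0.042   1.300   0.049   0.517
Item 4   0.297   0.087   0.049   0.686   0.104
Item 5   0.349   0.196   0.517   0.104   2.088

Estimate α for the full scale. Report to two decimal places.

ΣVar(i) = 2.220 + 0.542 + 1.300 + 0.686 + 2.088 = 6.836
Σ_{i<j} σ_ij = 2.190
Var(T) = 6.836 + 2 × 2.190 = 11.216
α = (k/(k−1))·(1 − ΣVar(i)/Var(T)) = (5/4)·(1 − 6.836/11.216) = 0.49

α = 0.49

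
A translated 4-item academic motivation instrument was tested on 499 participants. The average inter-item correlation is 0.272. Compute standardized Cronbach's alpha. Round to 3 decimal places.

standardized Cronbach's alpha = 0.599

Standardized α = k·r̄ / (1 + (k−1)·r̄) = 4 × 0.272 / (1 + 3 × 0.272)
  = 1.0880 / 1.8160 = 0.599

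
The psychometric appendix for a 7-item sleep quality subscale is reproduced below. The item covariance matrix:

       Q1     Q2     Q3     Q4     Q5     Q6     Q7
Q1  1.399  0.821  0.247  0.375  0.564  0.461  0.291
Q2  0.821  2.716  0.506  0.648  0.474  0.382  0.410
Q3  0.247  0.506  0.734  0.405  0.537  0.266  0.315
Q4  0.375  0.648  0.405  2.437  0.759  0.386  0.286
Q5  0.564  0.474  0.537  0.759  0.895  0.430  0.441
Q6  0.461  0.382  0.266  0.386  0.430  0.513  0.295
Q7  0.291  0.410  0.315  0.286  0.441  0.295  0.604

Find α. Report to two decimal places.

α = 0.78

sum of item variances = 1.399 + 2.716 + 0.734 + 2.437 + 0.895 + 0.513 + 0.604 = 9.298
Sum of the distinct covariances = 9.299
σ²_total = 9.298 + 2 × 9.299 = 27.896
α = (k/(k−1))·(1 − sum of item variances/σ²_total) = (7/6)·(1 − 9.298/27.896) = 0.78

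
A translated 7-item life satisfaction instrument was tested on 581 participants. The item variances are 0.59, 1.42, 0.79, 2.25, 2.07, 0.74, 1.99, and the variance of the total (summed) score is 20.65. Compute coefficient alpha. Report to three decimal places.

coefficient alpha = 0.610

sum of item variances = 0.59 + 1.42 + 0.79 + 2.25 + 2.07 + 0.74 + 1.99 = 9.85
α = (k/(k−1))·(1 − sum of item variances/σ²_total) = (7/6)·(1 − 9.85/20.65) = 0.610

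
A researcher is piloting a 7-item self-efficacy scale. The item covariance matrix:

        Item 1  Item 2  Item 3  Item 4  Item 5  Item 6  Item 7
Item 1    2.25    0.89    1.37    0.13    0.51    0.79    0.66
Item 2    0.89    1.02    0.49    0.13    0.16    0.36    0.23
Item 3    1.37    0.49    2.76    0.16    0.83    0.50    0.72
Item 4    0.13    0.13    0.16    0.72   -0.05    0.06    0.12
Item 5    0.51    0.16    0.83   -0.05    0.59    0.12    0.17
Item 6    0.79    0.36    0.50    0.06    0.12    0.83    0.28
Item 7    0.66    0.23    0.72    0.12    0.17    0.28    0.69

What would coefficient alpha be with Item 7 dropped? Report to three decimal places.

Remaining items: Item 1, Item 2, Item 3, Item 4, Item 5, Item 6 (k = 6).
Σσ²ᵢ = 2.25 + 1.02 + 2.76 + 0.72 + 0.59 + 0.83 = 8.17
σ²_total = 8.17 + 2 × 6.45 = 21.07
α (item deleted) = (6/5)·(1 − 8.17/21.07) = 0.735

α = 0.735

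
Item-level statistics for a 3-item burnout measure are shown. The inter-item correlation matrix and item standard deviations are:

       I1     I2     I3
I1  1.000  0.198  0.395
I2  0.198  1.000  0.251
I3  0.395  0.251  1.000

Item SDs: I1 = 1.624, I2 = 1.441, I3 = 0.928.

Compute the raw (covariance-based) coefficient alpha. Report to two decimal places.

Σσ²ᵢ = 1.624² + 1.441² + 0.928² = 5.5750
Covariances σ_ij = r_ij · s_i · s_j:
  σ(I1,I2) = 0.198 × 1.624 × 1.441 = 0.4634
  σ(I1,I3) = 0.395 × 1.624 × 0.928 = 0.5953
  σ(I2,I3) = 0.251 × 1.441 × 0.928 = 0.3356
σ²_T = Σσ²ᵢ + 2·Σσ_ij = 5.5750 + 2 × 1.3943 = 8.3636
α = (3/2)·(1 − 5.5750/8.3636) = 0.50

coefficient alpha = 0.50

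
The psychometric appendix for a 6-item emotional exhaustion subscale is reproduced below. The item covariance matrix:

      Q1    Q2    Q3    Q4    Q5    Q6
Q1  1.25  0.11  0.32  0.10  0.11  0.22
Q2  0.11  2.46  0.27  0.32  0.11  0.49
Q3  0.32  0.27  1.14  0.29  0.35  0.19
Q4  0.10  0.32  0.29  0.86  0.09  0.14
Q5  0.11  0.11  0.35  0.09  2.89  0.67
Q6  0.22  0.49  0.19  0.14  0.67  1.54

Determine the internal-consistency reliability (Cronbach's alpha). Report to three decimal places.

Σσ²ᵢ = 1.25 + 2.46 + 1.14 + 0.86 + 2.89 + 1.54 = 10.14
Σ_{i<j} σ_ij = 3.78
σ²_T = 10.14 + 2 × 3.78 = 17.70
α = (k/(k−1))·(1 − Σσ²ᵢ/σ²_T) = (6/5)·(1 − 10.14/17.70) = 0.513

α = 0.513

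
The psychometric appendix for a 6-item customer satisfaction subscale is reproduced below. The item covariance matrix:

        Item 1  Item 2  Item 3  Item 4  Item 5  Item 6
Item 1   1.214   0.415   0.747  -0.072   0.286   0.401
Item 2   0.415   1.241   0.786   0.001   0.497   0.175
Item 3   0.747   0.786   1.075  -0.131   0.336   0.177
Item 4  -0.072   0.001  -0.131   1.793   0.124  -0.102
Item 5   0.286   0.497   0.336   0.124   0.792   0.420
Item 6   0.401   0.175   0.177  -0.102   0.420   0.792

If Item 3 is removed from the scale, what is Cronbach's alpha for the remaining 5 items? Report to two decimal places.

α = 0.53

Remaining items: Item 1, Item 2, Item 4, Item 5, Item 6 (k = 5).
Σσᵢ² = 1.214 + 1.241 + 1.793 + 0.792 + 0.792 = 5.832
σ²_T = 5.832 + 2 × 2.145 = 10.122
α (item deleted) = (5/4)·(1 − 5.832/10.122) = 0.53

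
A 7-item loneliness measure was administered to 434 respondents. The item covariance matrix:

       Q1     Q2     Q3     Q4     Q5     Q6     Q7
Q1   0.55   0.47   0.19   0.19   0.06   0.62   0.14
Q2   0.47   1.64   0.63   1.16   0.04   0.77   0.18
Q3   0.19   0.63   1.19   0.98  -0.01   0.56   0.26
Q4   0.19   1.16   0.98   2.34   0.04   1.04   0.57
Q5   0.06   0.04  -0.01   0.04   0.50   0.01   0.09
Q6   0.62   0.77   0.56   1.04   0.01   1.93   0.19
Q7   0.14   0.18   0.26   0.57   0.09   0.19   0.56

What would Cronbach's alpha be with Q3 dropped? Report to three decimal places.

Cronbach's alpha = 0.716

Remaining items: Q1, Q2, Q4, Q5, Q6, Q7 (k = 6).
Σσ²ᵢ = 0.55 + 1.64 + 2.34 + 0.50 + 1.93 + 0.56 = 7.52
σ²_T = 7.52 + 2 × 5.57 = 18.66
α (item deleted) = (6/5)·(1 − 7.52/18.66) = 0.716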